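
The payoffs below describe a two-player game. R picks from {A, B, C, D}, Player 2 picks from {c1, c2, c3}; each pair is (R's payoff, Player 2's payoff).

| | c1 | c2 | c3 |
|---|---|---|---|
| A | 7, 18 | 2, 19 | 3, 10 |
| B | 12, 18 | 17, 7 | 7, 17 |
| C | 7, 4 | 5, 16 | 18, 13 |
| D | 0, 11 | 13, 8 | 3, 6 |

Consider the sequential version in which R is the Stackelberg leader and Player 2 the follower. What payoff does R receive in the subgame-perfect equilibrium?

12

Solve by backward induction (R leads).
- A: BR = c2, leader payoff 2.
- B: BR = c1, leader payoff 12.
- C: BR = c2, leader payoff 5.
- D: BR = c1, leader payoff 0.
Among 2, 12, 5, 0, the best is 12 at B. Subgame-perfect outcome: (B, c1) with payoffs (12, 18).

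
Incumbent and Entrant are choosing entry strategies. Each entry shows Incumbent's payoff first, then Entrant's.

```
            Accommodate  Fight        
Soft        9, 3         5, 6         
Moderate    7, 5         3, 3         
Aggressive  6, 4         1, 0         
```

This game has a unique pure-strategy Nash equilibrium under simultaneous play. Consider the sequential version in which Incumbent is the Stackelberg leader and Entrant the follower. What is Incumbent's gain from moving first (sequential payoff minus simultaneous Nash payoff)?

2

Work backward from Entrant's decision.
- Soft → Entrant plays Fight (best of 3, 6); Incumbent gets 5.
- Moderate → Entrant plays Accommodate (best of 5, 3); Incumbent gets 7.
- Aggressive → Entrant plays Accommodate (best of 4, 0); Incumbent gets 6.
Incumbent's induced payoffs are 5, 7, 6, so Incumbent commits to Moderate. Subgame-perfect outcome: (Moderate, Accommodate) with payoffs (7, 5).
Now find the simultaneous Nash equilibrium.
Incumbent's best replies: Accommodate→Soft; Fight→Soft.
Entrant's best replies: Soft→Fight; Moderate→Accommodate; Aggressive→Accommodate.
Only (Soft, Fight) has each player best-responding; Nash payoffs (5, 6).
Incumbent's commitment gain: 7 − 5 = 2.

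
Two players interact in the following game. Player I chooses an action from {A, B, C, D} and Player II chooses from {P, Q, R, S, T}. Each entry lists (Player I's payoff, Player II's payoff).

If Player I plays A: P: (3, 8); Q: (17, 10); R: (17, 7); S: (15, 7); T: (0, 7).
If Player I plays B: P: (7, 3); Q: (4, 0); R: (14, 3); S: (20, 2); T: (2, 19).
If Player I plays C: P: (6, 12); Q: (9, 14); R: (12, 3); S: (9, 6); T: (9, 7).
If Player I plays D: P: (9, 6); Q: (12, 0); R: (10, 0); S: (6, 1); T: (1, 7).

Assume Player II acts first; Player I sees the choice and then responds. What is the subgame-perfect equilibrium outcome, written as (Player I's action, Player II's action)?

Work backward from Player I's decision.
- P: Player I compares 3, 7, 6, 9 and picks D; Player II would get 6.
- Q: Player I compares 17, 4, 9, 12 and picks A; Player II would get 10.
- R: Player I compares 17, 14, 12, 10 and picks A; Player II would get 7.
- S: Player I compares 15, 20, 9, 6 and picks B; Player II would get 2.
- T: Player I compares 0, 2, 9, 1 and picks C; Player II would get 7.
Among 6, 10, 7, 2, 7, the best is 10 at Q. Subgame-perfect outcome: (A, Q) with payoffs (17, 10).

(A, Q)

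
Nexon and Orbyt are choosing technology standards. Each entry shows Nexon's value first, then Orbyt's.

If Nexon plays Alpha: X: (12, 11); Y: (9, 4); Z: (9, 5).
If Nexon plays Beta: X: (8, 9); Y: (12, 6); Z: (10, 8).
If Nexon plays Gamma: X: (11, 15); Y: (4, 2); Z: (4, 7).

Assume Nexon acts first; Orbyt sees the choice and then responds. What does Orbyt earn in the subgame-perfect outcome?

11

Solve by backward induction (Nexon leads).
- Alpha → Orbyt plays X (best of 11, 4, 5); Nexon gets 12.
- Beta → Orbyt plays X (best of 9, 6, 8); Nexon gets 8.
- Gamma → Orbyt plays X (best of 15, 2, 7); Nexon gets 11.
Maximizing over 12, 8, 11, Nexon chooses Alpha. Subgame-perfect outcome: (Alpha, X) with payoffs (12, 11).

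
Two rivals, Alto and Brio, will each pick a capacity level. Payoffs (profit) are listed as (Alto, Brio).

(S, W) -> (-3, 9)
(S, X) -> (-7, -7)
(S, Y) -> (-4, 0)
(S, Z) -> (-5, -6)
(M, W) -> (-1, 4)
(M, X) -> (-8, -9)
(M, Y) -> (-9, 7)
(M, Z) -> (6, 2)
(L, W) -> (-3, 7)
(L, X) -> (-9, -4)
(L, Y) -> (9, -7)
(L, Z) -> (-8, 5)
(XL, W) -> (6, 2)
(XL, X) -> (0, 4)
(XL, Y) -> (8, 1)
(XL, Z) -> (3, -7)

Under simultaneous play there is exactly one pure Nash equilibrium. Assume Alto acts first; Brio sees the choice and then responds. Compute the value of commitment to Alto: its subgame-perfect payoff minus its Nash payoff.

Backward induction with Alto moving first.
- S: Brio compares 9, -7, 0, -6 and picks W; Alto would get -3.
- M: Brio compares 4, -9, 7, 2 and picks Y; Alto would get -9.
- L: Brio compares 7, -4, -7, 5 and picks W; Alto would get -3.
- XL: Brio compares 2, 4, 1, -7 and picks X; Alto would get 0.
Among -3, -9, -3, 0, the best is 0 at XL. Subgame-perfect outcome: (XL, X) with payoffs (0, 4).
For the simultaneous game, intersect best replies.
Alto's best replies: W→XL; X→XL; Y→L; Z→M.
Brio's best replies: S→W; M→Y; L→W; XL→X.
The unique mutual best reply is (XL, X), giving (0, 4).
Alto's commitment gain: 0 − 0 = 0.

0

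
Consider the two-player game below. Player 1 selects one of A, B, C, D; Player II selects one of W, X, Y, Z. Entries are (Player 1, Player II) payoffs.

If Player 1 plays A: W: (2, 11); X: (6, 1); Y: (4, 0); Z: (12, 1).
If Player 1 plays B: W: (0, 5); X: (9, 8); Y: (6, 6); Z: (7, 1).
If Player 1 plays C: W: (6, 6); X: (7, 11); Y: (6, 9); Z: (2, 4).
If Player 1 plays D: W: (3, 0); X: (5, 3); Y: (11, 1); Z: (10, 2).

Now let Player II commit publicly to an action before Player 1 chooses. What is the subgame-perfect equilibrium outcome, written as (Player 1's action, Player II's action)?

(B, X)

Backward induction with Player II moving first.
- W → Player 1 plays C (best of 2, 0, 6, 3); Player II gets 6.
- X → Player 1 plays B (best of 6, 9, 7, 5); Player II gets 8.
- Y → Player 1 plays D (best of 4, 6, 6, 11); Player II gets 1.
- Z → Player 1 plays A (best of 12, 7, 2, 10); Player II gets 1.
Among 6, 8, 1, 1, the best is 8 at X. Subgame-perfect outcome: (B, X) with payoffs (9, 8).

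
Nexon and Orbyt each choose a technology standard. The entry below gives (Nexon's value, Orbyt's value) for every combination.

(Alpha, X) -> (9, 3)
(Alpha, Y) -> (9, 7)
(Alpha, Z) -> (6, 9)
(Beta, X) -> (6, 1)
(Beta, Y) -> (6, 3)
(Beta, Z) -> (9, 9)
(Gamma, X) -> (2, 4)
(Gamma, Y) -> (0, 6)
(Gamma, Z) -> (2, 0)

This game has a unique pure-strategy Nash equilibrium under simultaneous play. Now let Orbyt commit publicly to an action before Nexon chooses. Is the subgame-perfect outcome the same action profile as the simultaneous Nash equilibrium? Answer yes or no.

Backward induction with Orbyt moving first.
- X: Nexon compares 9, 6, 2 and picks Alpha; Orbyt would get 3.
- Y: Nexon compares 9, 6, 0 and picks Alpha; Orbyt would get 7.
- Z: Nexon compares 6, 9, 2 and picks Beta; Orbyt would get 9.
Among 3, 7, 9, the best is 9 at Z. Subgame-perfect outcome: (Beta, Z) with payoffs (9, 9).
For the simultaneous game, intersect best replies.
Nexon's best replies: X→Alpha; Y→Alpha; Z→Beta.
Orbyt's best replies: Alpha→Z; Beta→Z; Gamma→Y.
Only (Beta, Z) has each player best-responding; Nash payoffs (9, 9).
Sequential outcome (Beta, Z) coincides with the Nash profile (Beta, Z).

yes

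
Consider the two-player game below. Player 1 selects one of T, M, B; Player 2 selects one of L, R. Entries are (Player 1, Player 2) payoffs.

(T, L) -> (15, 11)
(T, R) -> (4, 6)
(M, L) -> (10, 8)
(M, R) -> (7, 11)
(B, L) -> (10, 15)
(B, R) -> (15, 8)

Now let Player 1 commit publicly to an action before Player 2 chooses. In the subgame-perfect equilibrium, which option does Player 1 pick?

Backward induction with Player 1 moving first.
- T → Player 2 plays L (best of 11, 6); Player 1 gets 15.
- M → Player 2 plays R (best of 8, 11); Player 1 gets 7.
- B → Player 2 plays L (best of 15, 8); Player 1 gets 10.
Maximizing over 15, 7, 10, Player 1 chooses T. Subgame-perfect outcome: (T, L) with payoffs (15, 11).

T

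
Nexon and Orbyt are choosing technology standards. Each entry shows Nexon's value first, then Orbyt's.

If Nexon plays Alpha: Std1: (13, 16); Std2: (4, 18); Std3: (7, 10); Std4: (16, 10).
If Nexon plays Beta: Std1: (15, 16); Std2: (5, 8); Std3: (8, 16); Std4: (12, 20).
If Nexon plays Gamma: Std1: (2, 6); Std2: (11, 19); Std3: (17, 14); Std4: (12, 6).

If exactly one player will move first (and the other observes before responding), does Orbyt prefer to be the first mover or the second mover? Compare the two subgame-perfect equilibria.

If Nexon leads: Orbyt's best replies are Alpha→Std2, Beta→Std4, Gamma→Std2; Nexon's induced payoffs 4, 12, 11; outcome (Beta, Std4), payoffs (12, 20).
If Orbyt leads: Nexon's best replies are Std1→Beta, Std2→Gamma, Std3→Gamma, Std4→Alpha; Orbyt's induced payoffs 16, 19, 14, 10; outcome (Gamma, Std2), payoffs (11, 19).
Orbyt gets 19 moving first and 20 moving second, so Orbyt prefers to move second.

second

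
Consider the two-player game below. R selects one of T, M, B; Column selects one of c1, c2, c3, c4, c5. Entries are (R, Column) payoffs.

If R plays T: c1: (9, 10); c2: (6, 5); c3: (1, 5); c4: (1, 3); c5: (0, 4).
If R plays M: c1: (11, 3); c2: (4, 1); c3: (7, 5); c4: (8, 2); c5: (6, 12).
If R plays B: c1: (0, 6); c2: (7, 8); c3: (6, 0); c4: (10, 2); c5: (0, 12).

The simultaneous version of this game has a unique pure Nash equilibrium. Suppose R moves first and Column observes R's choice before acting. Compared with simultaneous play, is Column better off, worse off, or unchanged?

Work backward from Column's decision.
- T: BR = c1, leader payoff 9.
- M: BR = c5, leader payoff 6.
- B: BR = c5, leader payoff 0.
Among 9, 6, 0, the best is 9 at T. Subgame-perfect outcome: (T, c1) with payoffs (9, 10).
Now find the simultaneous Nash equilibrium.
R's best replies: c1→M; c2→B; c3→M; c4→B; c5→M.
Column's best replies: T→c1; M→c5; B→c5.
Only (M, c5) has each player best-responding; Nash payoffs (6, 12).
Column earns 10 sequentially versus 12 at the Nash outcome: worse off.

worse off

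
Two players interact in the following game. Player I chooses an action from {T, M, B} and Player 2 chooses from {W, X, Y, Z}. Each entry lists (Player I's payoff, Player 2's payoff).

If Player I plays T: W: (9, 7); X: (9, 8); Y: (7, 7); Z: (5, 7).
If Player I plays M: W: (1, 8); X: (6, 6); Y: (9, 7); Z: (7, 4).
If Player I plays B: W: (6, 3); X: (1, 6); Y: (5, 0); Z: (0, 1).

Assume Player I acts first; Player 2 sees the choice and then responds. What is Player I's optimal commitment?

Solve by backward induction (Player I leads).
- T: BR = X, leader payoff 9.
- M: BR = W, leader payoff 1.
- B: BR = X, leader payoff 1.
Player I's induced payoffs are 9, 1, 1, so Player I commits to T. Subgame-perfect outcome: (T, X) with payoffs (9, 8).

T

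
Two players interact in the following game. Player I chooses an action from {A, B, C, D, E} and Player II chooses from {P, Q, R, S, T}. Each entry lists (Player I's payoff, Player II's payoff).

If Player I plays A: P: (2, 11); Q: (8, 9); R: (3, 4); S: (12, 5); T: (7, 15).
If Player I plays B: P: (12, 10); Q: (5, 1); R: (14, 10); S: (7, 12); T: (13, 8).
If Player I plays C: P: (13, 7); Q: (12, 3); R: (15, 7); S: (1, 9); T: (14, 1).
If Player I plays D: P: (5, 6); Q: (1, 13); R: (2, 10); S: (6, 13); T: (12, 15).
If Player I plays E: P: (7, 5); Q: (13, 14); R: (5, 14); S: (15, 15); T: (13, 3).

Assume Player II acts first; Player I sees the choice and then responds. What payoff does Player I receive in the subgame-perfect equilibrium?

15

Player I best-responds to each possible Player II move:
- P: Player I compares 2, 12, 13, 5, 7 and picks C; Player II would get 7.
- Q: Player I compares 8, 5, 12, 1, 13 and picks E; Player II would get 14.
- R: Player I compares 3, 14, 15, 2, 5 and picks C; Player II would get 7.
- S: Player I compares 12, 7, 1, 6, 15 and picks E; Player II would get 15.
- T: Player I compares 7, 13, 14, 12, 13 and picks C; Player II would get 1.
Among 7, 14, 7, 15, 1, the best is 15 at S. Subgame-perfect outcome: (E, S) with payoffs (15, 15).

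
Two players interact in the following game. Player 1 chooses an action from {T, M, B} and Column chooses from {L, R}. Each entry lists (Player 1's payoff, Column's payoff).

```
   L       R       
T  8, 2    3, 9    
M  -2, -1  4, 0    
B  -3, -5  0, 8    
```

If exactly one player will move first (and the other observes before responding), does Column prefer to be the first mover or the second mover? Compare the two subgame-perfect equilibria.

If Player 1 leads: Column's best replies are T→R, M→R, B→R; Player 1's induced payoffs 3, 4, 0; outcome (M, R), payoffs (4, 0).
If Column leads: Player 1's best replies are L→T, R→M; Column's induced payoffs 2, 0; outcome (T, L), payoffs (8, 2).
Column gets 2 moving first and 0 moving second, so Column prefers to move first.

first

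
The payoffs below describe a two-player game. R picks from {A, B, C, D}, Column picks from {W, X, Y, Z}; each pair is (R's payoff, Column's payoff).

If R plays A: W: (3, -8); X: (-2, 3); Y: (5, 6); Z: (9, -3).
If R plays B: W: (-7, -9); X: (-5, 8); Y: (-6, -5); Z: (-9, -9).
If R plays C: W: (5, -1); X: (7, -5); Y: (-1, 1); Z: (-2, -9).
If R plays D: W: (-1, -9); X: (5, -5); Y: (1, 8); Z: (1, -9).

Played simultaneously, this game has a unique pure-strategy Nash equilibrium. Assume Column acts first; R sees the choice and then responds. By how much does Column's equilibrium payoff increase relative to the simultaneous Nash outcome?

0

Solve by backward induction (Column leads).
- W: BR = C, leader payoff -1.
- X: BR = C, leader payoff -5.
- Y: BR = A, leader payoff 6.
- Z: BR = A, leader payoff -3.
Maximizing over -1, -5, 6, -3, Column chooses Y. Subgame-perfect outcome: (A, Y) with payoffs (5, 6).
For the simultaneous game, intersect best replies.
R's best replies: W→C; X→C; Y→A; Z→A.
Column's best replies: A→Y; B→X; C→Y; D→Y.
The unique mutual best reply is (A, Y), giving (5, 6).
Column's commitment gain: 6 − 6 = 0.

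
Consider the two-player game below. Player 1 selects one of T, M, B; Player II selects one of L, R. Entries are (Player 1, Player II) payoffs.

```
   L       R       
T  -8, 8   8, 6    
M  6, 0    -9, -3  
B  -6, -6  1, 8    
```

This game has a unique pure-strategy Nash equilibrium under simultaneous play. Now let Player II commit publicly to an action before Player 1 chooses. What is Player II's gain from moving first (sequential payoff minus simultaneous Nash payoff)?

Player 1 best-responds to each possible Player II move:
- L → Player 1 plays M (best of -8, 6, -6); Player II gets 0.
- R → Player 1 plays T (best of 8, -9, 1); Player II gets 6.
Player II's induced payoffs are 0, 6, so Player II commits to R. Subgame-perfect outcome: (T, R) with payoffs (8, 6).
Now find the simultaneous Nash equilibrium.
Player 1's best replies: L→M; R→T.
Player II's best replies: T→L; M→L; B→R.
The unique mutual best reply is (M, L), giving (6, 0).
Player II's commitment gain: 6 − 0 = 6.

6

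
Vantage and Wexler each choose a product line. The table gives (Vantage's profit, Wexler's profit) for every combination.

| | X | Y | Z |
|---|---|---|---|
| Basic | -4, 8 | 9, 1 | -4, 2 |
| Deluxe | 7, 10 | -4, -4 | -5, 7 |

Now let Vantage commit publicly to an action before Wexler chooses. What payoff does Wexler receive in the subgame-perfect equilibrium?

Wexler best-responds to each possible Vantage move:
- Basic: Wexler compares 8, 1, 2 and picks X; Vantage would get -4.
- Deluxe: Wexler compares 10, -4, 7 and picks X; Vantage would get 7.
Vantage's induced payoffs are -4, 7, so Vantage commits to Deluxe. Subgame-perfect outcome: (Deluxe, X) with payoffs (7, 10).

10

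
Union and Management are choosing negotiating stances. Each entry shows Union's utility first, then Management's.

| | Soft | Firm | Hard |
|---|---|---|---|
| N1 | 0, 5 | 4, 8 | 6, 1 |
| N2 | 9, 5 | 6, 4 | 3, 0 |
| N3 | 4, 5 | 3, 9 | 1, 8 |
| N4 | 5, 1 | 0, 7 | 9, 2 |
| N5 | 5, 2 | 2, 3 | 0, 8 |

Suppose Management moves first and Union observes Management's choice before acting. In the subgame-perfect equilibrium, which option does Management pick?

Solve by backward induction (Management leads).
- Soft: BR = N2, leader payoff 5.
- Firm: BR = N2, leader payoff 4.
- Hard: BR = N4, leader payoff 2.
Maximizing over 5, 4, 2, Management chooses Soft. Subgame-perfect outcome: (N2, Soft) with payoffs (9, 5).

Soft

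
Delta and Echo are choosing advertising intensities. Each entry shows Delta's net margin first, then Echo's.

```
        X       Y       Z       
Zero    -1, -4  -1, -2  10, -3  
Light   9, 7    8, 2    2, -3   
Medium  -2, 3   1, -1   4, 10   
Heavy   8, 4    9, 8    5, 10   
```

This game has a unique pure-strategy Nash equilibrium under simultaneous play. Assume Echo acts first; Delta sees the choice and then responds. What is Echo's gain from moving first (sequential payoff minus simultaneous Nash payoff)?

1

Delta best-responds to each possible Echo move:
- X → Delta plays Light (best of -1, 9, -2, 8); Echo gets 7.
- Y → Delta plays Heavy (best of -1, 8, 1, 9); Echo gets 8.
- Z → Delta plays Zero (best of 10, 2, 4, 5); Echo gets -3.
Echo's induced payoffs are 7, 8, -3, so Echo commits to Y. Subgame-perfect outcome: (Heavy, Y) with payoffs (9, 8).
Under simultaneous play:
Delta's best replies: X→Light; Y→Heavy; Z→Zero.
Echo's best replies: Zero→Y; Light→X; Medium→Z; Heavy→Z.
The unique mutual best reply is (Light, X), giving (9, 7).
Echo's commitment gain: 8 − 7 = 1.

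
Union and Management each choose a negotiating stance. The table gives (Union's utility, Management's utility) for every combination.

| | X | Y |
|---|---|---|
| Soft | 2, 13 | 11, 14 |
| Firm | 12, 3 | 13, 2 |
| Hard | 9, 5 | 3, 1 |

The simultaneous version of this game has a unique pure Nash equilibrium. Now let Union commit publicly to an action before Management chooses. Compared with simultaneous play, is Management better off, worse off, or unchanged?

Management best-responds to each possible Union move:
- Soft: Management compares 13, 14 and picks Y; Union would get 11.
- Firm: Management compares 3, 2 and picks X; Union would get 12.
- Hard: Management compares 5, 1 and picks X; Union would get 9.
Maximizing over 11, 12, 9, Union chooses Firm. Subgame-perfect outcome: (Firm, X) with payoffs (12, 3).
Under simultaneous play:
Union's best replies: X→Firm; Y→Firm.
Management's best replies: Soft→Y; Firm→X; Hard→X.
Only (Firm, X) has each player best-responding; Nash payoffs (12, 3).
Management earns 3 sequentially versus 3 at the Nash outcome: unchanged.

unchanged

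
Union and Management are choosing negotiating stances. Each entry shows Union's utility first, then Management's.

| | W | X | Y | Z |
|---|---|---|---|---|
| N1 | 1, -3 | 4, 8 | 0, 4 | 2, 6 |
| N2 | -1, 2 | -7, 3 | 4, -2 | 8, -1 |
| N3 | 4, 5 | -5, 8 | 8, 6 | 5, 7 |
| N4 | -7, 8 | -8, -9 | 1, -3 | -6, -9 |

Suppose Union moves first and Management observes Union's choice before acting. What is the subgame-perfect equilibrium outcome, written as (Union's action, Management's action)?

(N1, X)

Solve by backward induction (Union leads).
- N1: Management compares -3, 8, 4, 6 and picks X; Union would get 4.
- N2: Management compares 2, 3, -2, -1 and picks X; Union would get -7.
- N3: Management compares 5, 8, 6, 7 and picks X; Union would get -5.
- N4: Management compares 8, -9, -3, -9 and picks W; Union would get -7.
Union's induced payoffs are 4, -7, -5, -7, so Union commits to N1. Subgame-perfect outcome: (N1, X) with payoffs (4, 8).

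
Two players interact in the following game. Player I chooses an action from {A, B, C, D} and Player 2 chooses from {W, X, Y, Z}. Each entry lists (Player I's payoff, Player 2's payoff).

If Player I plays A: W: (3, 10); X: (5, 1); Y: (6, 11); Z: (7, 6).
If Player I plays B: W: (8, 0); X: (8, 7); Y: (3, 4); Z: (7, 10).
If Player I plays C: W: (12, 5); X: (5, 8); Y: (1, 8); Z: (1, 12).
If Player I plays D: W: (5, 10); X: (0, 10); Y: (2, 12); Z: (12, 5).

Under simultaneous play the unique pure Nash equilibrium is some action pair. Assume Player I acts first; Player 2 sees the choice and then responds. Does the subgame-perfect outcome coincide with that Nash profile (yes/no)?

no

Solve by backward induction (Player I leads).
- A: Player 2 compares 10, 1, 11, 6 and picks Y; Player I would get 6.
- B: Player 2 compares 0, 7, 4, 10 and picks Z; Player I would get 7.
- C: Player 2 compares 5, 8, 8, 12 and picks Z; Player I would get 1.
- D: Player 2 compares 10, 10, 12, 5 and picks Y; Player I would get 2.
Maximizing over 6, 7, 1, 2, Player I chooses B. Subgame-perfect outcome: (B, Z) with payoffs (7, 10).
For the simultaneous game, intersect best replies.
Player I's best replies: W→C; X→B; Y→A; Z→D.
Player 2's best replies: A→Y; B→Z; C→Z; D→Y.
Only (A, Y) has each player best-responding; Nash payoffs (6, 11).
Sequential outcome (B, Z) differs from the Nash profile (A, Y).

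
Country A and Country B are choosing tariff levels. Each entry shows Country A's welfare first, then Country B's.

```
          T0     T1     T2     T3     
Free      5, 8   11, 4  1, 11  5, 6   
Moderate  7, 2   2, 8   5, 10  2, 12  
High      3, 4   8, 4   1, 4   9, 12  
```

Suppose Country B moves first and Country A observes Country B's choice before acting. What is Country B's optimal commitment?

T3

Work backward from Country A's decision.
- T0: Country A compares 5, 7, 3 and picks Moderate; Country B would get 2.
- T1: Country A compares 11, 2, 8 and picks Free; Country B would get 4.
- T2: Country A compares 1, 5, 1 and picks Moderate; Country B would get 10.
- T3: Country A compares 5, 2, 9 and picks High; Country B would get 12.
Maximizing over 2, 4, 10, 12, Country B chooses T3. Subgame-perfect outcome: (High, T3) with payoffs (9, 12).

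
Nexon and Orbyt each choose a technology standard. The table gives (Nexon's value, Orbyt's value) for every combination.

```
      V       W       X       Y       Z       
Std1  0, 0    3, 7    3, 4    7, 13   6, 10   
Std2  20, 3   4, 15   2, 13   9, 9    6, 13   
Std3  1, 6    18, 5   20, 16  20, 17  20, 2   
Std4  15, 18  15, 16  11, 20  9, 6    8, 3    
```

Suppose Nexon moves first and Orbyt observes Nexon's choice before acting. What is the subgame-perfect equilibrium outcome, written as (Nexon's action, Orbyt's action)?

(Std3, Y)

Backward induction with Nexon moving first.
- Std1 → Orbyt plays Y (best of 0, 7, 4, 13, 10); Nexon gets 7.
- Std2 → Orbyt plays W (best of 3, 15, 13, 9, 13); Nexon gets 4.
- Std3 → Orbyt plays Y (best of 6, 5, 16, 17, 2); Nexon gets 20.
- Std4 → Orbyt plays X (best of 18, 16, 20, 6, 3); Nexon gets 11.
Maximizing over 7, 4, 20, 11, Nexon chooses Std3. Subgame-perfect outcome: (Std3, Y) with payoffs (20, 17).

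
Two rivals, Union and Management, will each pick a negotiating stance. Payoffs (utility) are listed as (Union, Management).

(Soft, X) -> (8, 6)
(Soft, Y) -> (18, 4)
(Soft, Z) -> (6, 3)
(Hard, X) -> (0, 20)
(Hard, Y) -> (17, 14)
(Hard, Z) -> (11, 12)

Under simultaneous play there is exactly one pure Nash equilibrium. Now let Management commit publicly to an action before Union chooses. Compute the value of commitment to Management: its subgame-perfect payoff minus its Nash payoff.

6

Union best-responds to each possible Management move:
- X → Union plays Soft (best of 8, 0); Management gets 6.
- Y → Union plays Soft (best of 18, 17); Management gets 4.
- Z → Union plays Hard (best of 6, 11); Management gets 12.
Among 6, 4, 12, the best is 12 at Z. Subgame-perfect outcome: (Hard, Z) with payoffs (11, 12).
For the simultaneous game, intersect best replies.
Union's best replies: X→Soft; Y→Soft; Z→Hard.
Management's best replies: Soft→X; Hard→X.
Only (Soft, X) has each player best-responding; Nash payoffs (8, 6).
Management's commitment gain: 12 − 6 = 6.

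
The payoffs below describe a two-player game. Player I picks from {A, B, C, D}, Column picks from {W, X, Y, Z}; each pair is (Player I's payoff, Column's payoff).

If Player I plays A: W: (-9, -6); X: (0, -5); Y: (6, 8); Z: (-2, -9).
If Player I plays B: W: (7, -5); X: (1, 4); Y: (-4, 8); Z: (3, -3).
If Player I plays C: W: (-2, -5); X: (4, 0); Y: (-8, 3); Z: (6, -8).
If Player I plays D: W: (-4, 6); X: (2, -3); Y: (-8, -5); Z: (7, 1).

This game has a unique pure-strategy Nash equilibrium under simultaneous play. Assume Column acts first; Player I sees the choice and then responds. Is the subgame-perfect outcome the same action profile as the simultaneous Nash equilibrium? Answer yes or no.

Player I best-responds to each possible Column move:
- W: BR = B, leader payoff -5.
- X: BR = C, leader payoff 0.
- Y: BR = A, leader payoff 8.
- Z: BR = D, leader payoff 1.
Among -5, 0, 8, 1, the best is 8 at Y. Subgame-perfect outcome: (A, Y) with payoffs (6, 8).
Under simultaneous play:
Player I's best replies: W→B; X→C; Y→A; Z→D.
Column's best replies: A→Y; B→Y; C→Y; D→W.
Only (A, Y) has each player best-responding; Nash payoffs (6, 8).
Sequential outcome (A, Y) coincides with the Nash profile (A, Y).

yes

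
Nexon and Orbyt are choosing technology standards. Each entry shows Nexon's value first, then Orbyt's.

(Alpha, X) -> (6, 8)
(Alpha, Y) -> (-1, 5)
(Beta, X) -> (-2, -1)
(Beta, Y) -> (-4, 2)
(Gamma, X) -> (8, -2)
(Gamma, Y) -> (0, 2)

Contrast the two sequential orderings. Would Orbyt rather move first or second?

second

If Nexon leads: Orbyt's best replies are Alpha→X, Beta→Y, Gamma→Y; Nexon's induced payoffs 6, -4, 0; outcome (Alpha, X), payoffs (6, 8).
If Orbyt leads: Nexon's best replies are X→Gamma, Y→Gamma; Orbyt's induced payoffs -2, 2; outcome (Gamma, Y), payoffs (0, 2).
Orbyt gets 2 moving first and 8 moving second, so Orbyt prefers to move second.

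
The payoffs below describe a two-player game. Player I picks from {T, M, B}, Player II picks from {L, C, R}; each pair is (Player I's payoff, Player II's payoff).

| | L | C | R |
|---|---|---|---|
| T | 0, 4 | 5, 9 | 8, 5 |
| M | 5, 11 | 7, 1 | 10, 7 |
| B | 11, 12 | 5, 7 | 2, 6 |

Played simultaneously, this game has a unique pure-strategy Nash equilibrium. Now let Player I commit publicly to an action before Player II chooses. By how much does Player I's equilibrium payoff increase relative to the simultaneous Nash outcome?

Backward induction with Player I moving first.
- T: BR = C, leader payoff 5.
- M: BR = L, leader payoff 5.
- B: BR = L, leader payoff 11.
Maximizing over 5, 5, 11, Player I chooses B. Subgame-perfect outcome: (B, L) with payoffs (11, 12).
For the simultaneous game, intersect best replies.
Player I's best replies: L→B; C→M; R→M.
Player II's best replies: T→C; M→L; B→L.
Only (B, L) has each player best-responding; Nash payoffs (11, 12).
Player I's commitment gain: 11 − 11 = 0.

0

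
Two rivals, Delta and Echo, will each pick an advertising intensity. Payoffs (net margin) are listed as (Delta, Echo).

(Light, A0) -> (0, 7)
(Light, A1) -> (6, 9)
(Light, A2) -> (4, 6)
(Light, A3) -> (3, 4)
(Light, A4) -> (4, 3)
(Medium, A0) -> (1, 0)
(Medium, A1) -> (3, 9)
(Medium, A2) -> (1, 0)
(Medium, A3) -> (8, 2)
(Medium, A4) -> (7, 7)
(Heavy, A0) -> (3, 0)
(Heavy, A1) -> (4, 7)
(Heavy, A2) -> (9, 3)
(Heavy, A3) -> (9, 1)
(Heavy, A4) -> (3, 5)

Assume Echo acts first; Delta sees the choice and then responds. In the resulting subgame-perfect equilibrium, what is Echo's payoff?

Backward induction with Echo moving first.
- A0: BR = Heavy, leader payoff 0.
- A1: BR = Light, leader payoff 9.
- A2: BR = Heavy, leader payoff 3.
- A3: BR = Heavy, leader payoff 1.
- A4: BR = Medium, leader payoff 7.
Among 0, 9, 3, 1, 7, the best is 9 at A1. Subgame-perfect outcome: (Light, A1) with payoffs (6, 9).

9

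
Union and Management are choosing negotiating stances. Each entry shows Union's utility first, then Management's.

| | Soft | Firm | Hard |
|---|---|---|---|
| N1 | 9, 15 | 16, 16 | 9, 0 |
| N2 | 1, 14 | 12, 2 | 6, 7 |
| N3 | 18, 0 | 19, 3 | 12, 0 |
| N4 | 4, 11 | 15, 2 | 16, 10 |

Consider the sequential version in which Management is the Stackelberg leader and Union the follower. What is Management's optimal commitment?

Union best-responds to each possible Management move:
- Soft: BR = N3, leader payoff 0.
- Firm: BR = N3, leader payoff 3.
- Hard: BR = N4, leader payoff 10.
Maximizing over 0, 3, 10, Management chooses Hard. Subgame-perfect outcome: (N4, Hard) with payoffs (16, 10).

Hard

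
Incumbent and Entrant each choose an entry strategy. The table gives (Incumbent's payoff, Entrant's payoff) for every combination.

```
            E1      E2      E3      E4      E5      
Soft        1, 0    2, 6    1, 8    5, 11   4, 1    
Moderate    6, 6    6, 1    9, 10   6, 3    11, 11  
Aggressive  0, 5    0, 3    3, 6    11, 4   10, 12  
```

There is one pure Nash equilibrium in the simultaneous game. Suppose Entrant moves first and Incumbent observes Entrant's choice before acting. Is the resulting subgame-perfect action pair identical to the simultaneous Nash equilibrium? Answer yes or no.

yes

Incumbent best-responds to each possible Entrant move:
- E1 → Incumbent plays Moderate (best of 1, 6, 0); Entrant gets 6.
- E2 → Incumbent plays Moderate (best of 2, 6, 0); Entrant gets 1.
- E3 → Incumbent plays Moderate (best of 1, 9, 3); Entrant gets 10.
- E4 → Incumbent plays Aggressive (best of 5, 6, 11); Entrant gets 4.
- E5 → Incumbent plays Moderate (best of 4, 11, 10); Entrant gets 11.
Maximizing over 6, 1, 10, 4, 11, Entrant chooses E5. Subgame-perfect outcome: (Moderate, E5) with payoffs (11, 11).
Under simultaneous play:
Incumbent's best replies: E1→Moderate; E2→Moderate; E3→Moderate; E4→Aggressive; E5→Moderate.
Entrant's best replies: Soft→E4; Moderate→E5; Aggressive→E5.
The unique mutual best reply is (Moderate, E5), giving (11, 11).
Sequential outcome (Moderate, E5) coincides with the Nash profile (Moderate, E5).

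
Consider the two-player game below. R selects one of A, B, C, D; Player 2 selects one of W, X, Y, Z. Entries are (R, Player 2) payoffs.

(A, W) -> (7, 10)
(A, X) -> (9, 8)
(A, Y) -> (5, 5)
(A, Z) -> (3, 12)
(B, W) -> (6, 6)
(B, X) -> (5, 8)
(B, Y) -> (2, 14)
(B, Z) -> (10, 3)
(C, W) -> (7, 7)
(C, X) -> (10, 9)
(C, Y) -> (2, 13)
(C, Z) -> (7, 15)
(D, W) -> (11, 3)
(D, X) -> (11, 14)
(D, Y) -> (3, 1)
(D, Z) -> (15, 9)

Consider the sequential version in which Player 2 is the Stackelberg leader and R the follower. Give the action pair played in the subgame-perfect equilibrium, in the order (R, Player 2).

(D, X)

Solve by backward induction (Player 2 leads).
- W: R compares 7, 6, 7, 11 and picks D; Player 2 would get 3.
- X: R compares 9, 5, 10, 11 and picks D; Player 2 would get 14.
- Y: R compares 5, 2, 2, 3 and picks A; Player 2 would get 5.
- Z: R compares 3, 10, 7, 15 and picks D; Player 2 would get 9.
Player 2's induced payoffs are 3, 14, 5, 9, so Player 2 commits to X. Subgame-perfect outcome: (D, X) with payoffs (11, 14).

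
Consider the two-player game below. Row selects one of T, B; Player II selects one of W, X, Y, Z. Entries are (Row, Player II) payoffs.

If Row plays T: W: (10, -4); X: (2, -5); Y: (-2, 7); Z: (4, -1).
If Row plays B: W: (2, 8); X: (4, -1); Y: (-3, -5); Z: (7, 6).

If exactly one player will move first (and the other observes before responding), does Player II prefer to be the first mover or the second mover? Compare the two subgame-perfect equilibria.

If Row leads: Player II's best replies are T→Y, B→W; Row's induced payoffs -2, 2; outcome (B, W), payoffs (2, 8).
If Player II leads: Row's best replies are W→T, X→B, Y→T, Z→B; Player II's induced payoffs -4, -1, 7, 6; outcome (T, Y), payoffs (-2, 7).
Player II gets 7 moving first and 8 moving second, so Player II prefers to move second.

second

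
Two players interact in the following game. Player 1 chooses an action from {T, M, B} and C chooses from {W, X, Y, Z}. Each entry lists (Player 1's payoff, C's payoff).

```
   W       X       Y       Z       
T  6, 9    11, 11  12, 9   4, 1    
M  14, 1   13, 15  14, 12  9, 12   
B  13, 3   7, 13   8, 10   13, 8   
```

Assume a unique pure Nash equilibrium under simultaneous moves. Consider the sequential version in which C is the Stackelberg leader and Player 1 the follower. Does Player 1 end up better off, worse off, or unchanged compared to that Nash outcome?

unchanged

Solve by backward induction (C leads).
- W: Player 1 compares 6, 14, 13 and picks M; C would get 1.
- X: Player 1 compares 11, 13, 7 and picks M; C would get 15.
- Y: Player 1 compares 12, 14, 8 and picks M; C would get 12.
- Z: Player 1 compares 4, 9, 13 and picks B; C would get 8.
Among 1, 15, 12, 8, the best is 15 at X. Subgame-perfect outcome: (M, X) with payoffs (13, 15).
For the simultaneous game, intersect best replies.
Player 1's best replies: W→M; X→M; Y→M; Z→B.
C's best replies: T→X; M→X; B→X.
The unique mutual best reply is (M, X), giving (13, 15).
Player 1 earns 13 sequentially versus 13 at the Nash outcome: unchanged.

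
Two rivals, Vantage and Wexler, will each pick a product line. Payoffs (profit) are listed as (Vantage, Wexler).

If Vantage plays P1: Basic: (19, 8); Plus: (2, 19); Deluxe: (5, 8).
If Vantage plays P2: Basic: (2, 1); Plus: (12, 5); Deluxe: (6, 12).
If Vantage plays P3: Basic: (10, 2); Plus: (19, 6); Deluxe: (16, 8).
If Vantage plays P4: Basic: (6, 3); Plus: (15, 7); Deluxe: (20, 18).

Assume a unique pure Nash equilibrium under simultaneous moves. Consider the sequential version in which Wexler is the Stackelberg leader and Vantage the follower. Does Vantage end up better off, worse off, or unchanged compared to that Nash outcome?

Work backward from Vantage's decision.
- Basic → Vantage plays P1 (best of 19, 2, 10, 6); Wexler gets 8.
- Plus → Vantage plays P3 (best of 2, 12, 19, 15); Wexler gets 6.
- Deluxe → Vantage plays P4 (best of 5, 6, 16, 20); Wexler gets 18.
Among 8, 6, 18, the best is 18 at Deluxe. Subgame-perfect outcome: (P4, Deluxe) with payoffs (20, 18).
For the simultaneous game, intersect best replies.
Vantage's best replies: Basic→P1; Plus→P3; Deluxe→P4.
Wexler's best replies: P1→Plus; P2→Deluxe; P3→Deluxe; P4→Deluxe.
Only (P4, Deluxe) has each player best-responding; Nash payoffs (20, 18).
Vantage earns 20 sequentially versus 20 at the Nash outcome: unchanged.

unchanged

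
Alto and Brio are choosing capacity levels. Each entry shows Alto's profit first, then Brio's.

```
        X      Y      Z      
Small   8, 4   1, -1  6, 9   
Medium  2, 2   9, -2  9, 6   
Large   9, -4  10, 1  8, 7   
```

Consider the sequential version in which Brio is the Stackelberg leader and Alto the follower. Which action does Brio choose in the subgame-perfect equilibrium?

Z

Work backward from Alto's decision.
- X: BR = Large, leader payoff -4.
- Y: BR = Large, leader payoff 1.
- Z: BR = Medium, leader payoff 6.
Among -4, 1, 6, the best is 6 at Z. Subgame-perfect outcome: (Medium, Z) with payoffs (9, 6).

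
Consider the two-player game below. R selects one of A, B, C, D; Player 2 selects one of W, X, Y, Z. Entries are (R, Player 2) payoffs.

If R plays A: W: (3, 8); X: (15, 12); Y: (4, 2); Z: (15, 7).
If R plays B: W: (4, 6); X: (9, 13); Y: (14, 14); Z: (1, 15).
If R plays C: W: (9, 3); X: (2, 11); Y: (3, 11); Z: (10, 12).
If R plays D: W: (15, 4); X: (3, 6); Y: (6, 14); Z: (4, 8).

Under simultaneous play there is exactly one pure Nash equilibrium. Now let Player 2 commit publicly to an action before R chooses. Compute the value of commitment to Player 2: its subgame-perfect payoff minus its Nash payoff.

2

Work backward from R's decision.
- W: BR = D, leader payoff 4.
- X: BR = A, leader payoff 12.
- Y: BR = B, leader payoff 14.
- Z: BR = A, leader payoff 7.
Maximizing over 4, 12, 14, 7, Player 2 chooses Y. Subgame-perfect outcome: (B, Y) with payoffs (14, 14).
Under simultaneous play:
R's best replies: W→D; X→A; Y→B; Z→A.
Player 2's best replies: A→X; B→Z; C→Z; D→Y.
Only (A, X) has each player best-responding; Nash payoffs (15, 12).
Player 2's commitment gain: 14 − 12 = 2.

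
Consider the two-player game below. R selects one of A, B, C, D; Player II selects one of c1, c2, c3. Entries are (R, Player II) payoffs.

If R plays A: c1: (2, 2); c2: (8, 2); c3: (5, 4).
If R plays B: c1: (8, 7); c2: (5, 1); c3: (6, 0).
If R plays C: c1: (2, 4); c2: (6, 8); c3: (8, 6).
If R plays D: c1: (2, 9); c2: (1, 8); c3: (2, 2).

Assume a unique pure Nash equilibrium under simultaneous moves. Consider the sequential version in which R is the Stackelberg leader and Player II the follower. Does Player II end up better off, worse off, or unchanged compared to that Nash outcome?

unchanged

Solve by backward induction (R leads).
- A: Player II compares 2, 2, 4 and picks c3; R would get 5.
- B: Player II compares 7, 1, 0 and picks c1; R would get 8.
- C: Player II compares 4, 8, 6 and picks c2; R would get 6.
- D: Player II compares 9, 8, 2 and picks c1; R would get 2.
R's induced payoffs are 5, 8, 6, 2, so R commits to B. Subgame-perfect outcome: (B, c1) with payoffs (8, 7).
Now find the simultaneous Nash equilibrium.
R's best replies: c1→B; c2→A; c3→C.
Player II's best replies: A→c3; B→c1; C→c2; D→c1.
The unique mutual best reply is (B, c1), giving (8, 7).
Player II earns 7 sequentially versus 7 at the Nash outcome: unchanged.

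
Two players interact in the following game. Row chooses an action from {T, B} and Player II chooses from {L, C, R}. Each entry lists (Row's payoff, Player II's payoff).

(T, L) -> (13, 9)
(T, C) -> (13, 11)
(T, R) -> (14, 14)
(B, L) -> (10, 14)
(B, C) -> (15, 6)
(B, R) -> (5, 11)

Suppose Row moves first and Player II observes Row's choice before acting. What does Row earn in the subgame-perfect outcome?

14

Player II best-responds to each possible Row move:
- T: Player II compares 9, 11, 14 and picks R; Row would get 14.
- B: Player II compares 14, 6, 11 and picks L; Row would get 10.
Among 14, 10, the best is 14 at T. Subgame-perfect outcome: (T, R) with payoffs (14, 14).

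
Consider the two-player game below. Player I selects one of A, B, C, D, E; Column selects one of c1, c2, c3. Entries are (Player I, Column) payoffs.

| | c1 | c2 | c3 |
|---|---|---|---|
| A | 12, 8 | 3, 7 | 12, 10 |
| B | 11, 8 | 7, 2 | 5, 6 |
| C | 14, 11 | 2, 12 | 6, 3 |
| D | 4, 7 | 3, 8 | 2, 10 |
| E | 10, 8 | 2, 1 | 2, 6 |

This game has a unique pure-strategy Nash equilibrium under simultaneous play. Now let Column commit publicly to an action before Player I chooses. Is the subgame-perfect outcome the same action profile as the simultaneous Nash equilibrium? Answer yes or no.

no

Player I best-responds to each possible Column move:
- c1: BR = C, leader payoff 11.
- c2: BR = B, leader payoff 2.
- c3: BR = A, leader payoff 10.
Column's induced payoffs are 11, 2, 10, so Column commits to c1. Subgame-perfect outcome: (C, c1) with payoffs (14, 11).
For the simultaneous game, intersect best replies.
Player I's best replies: c1→C; c2→B; c3→A.
Column's best replies: A→c3; B→c1; C→c2; D→c3; E→c1.
The unique mutual best reply is (A, c3), giving (12, 10).
Sequential outcome (C, c1) differs from the Nash profile (A, c3).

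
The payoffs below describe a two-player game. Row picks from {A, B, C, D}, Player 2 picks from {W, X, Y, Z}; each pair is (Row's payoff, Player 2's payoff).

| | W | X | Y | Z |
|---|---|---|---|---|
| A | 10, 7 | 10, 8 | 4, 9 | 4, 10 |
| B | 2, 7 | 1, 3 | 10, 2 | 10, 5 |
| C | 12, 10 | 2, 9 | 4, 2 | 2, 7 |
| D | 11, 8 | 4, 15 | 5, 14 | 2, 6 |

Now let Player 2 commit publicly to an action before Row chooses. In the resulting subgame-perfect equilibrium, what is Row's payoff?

12

Row best-responds to each possible Player 2 move:
- W: Row compares 10, 2, 12, 11 and picks C; Player 2 would get 10.
- X: Row compares 10, 1, 2, 4 and picks A; Player 2 would get 8.
- Y: Row compares 4, 10, 4, 5 and picks B; Player 2 would get 2.
- Z: Row compares 4, 10, 2, 2 and picks B; Player 2 would get 5.
Player 2's induced payoffs are 10, 8, 2, 5, so Player 2 commits to W. Subgame-perfect outcome: (C, W) with payoffs (12, 10).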